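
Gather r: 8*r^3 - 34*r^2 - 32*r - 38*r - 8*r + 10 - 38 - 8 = 8*r^3 - 34*r^2 - 78*r - 36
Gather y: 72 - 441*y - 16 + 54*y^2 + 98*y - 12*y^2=42*y^2 - 343*y + 56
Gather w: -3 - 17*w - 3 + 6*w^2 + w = 6*w^2 - 16*w - 6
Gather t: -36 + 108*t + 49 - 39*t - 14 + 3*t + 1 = 72*t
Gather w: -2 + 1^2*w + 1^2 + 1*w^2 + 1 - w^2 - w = 0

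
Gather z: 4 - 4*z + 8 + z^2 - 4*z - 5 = z^2 - 8*z + 7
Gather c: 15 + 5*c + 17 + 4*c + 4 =9*c + 36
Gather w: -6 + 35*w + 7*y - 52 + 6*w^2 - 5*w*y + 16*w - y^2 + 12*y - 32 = 6*w^2 + w*(51 - 5*y) - y^2 + 19*y - 90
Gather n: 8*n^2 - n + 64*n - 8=8*n^2 + 63*n - 8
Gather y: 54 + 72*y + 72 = 72*y + 126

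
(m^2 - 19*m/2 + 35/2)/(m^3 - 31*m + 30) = (2*m^2 - 19*m + 35)/(2*(m^3 - 31*m + 30))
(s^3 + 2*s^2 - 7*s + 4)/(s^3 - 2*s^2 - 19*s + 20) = (s - 1)/(s - 5)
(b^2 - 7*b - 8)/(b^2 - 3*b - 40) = (b + 1)/(b + 5)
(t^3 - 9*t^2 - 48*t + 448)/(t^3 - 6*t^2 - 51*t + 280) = (t - 8)/(t - 5)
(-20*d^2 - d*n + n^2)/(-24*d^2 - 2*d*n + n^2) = (5*d - n)/(6*d - n)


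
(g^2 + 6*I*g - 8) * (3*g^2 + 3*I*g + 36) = 3*g^4 + 21*I*g^3 - 6*g^2 + 192*I*g - 288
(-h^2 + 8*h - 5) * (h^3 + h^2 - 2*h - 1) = -h^5 + 7*h^4 + 5*h^3 - 20*h^2 + 2*h + 5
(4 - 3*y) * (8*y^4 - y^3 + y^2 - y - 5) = -24*y^5 + 35*y^4 - 7*y^3 + 7*y^2 + 11*y - 20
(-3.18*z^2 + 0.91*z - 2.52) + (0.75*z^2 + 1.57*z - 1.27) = -2.43*z^2 + 2.48*z - 3.79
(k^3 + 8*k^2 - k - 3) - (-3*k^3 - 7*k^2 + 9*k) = 4*k^3 + 15*k^2 - 10*k - 3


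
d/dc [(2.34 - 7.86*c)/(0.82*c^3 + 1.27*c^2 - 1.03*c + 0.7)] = (12.8904*c^3 + 4.2258*c^2 - 5.9436*c - 3.0918)/(0.6724*c^6 + 2.0828*c^5 - 0.0763*c^4 - 1.4682*c^3 + 2.8389*c^2 - 1.442*c + 0.49)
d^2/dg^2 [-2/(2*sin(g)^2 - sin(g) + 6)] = 2*(16*sin(g)^4 - 6*sin(g)^3 - 71*sin(g)^2 + 18*sin(g) + 22)/(-sin(g) - cos(2*g) + 7)^3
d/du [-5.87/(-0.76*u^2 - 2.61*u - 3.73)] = (-8.9224*u - 15.3207)/(0.76*u^2 + 2.61*u + 3.73)^2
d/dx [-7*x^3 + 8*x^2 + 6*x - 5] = -21*x^2 + 16*x + 6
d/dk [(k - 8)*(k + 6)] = 2*k - 2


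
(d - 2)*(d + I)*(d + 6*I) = d^3 - 2*d^2 + 7*I*d^2 - 6*d - 14*I*d + 12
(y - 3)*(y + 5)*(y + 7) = y^3 + 9*y^2 - y - 105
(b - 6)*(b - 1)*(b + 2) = b^3 - 5*b^2 - 8*b + 12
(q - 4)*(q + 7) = q^2 + 3*q - 28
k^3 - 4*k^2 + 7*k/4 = k*(k - 7/2)*(k - 1/2)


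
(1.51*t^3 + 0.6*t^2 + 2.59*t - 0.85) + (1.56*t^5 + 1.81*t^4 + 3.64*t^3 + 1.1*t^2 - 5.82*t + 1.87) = 1.56*t^5 + 1.81*t^4 + 5.15*t^3 + 1.7*t^2 - 3.23*t + 1.02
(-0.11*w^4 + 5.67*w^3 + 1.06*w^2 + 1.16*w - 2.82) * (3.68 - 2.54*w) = 0.2794*w^5 - 14.8066*w^4 + 18.1732*w^3 + 0.954400000000001*w^2 + 11.4316*w - 10.3776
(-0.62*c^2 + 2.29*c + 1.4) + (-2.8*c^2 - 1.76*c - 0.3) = -3.42*c^2 + 0.53*c + 1.1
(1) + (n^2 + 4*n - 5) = n^2 + 4*n - 4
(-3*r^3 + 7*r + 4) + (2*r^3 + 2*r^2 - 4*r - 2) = -r^3 + 2*r^2 + 3*r + 2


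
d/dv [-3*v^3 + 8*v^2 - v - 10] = -9*v^2 + 16*v - 1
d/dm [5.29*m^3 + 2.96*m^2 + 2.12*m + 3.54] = 15.87*m^2 + 5.92*m + 2.12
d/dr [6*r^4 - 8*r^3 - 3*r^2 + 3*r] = 24*r^3 - 24*r^2 - 6*r + 3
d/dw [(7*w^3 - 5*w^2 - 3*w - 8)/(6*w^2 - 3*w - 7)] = (42*w^4 - 42*w^3 - 114*w^2 + 166*w - 3)/(36*w^4 - 36*w^3 - 75*w^2 + 42*w + 49)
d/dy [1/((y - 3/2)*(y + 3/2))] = -32*y/(16*y^4 - 72*y^2 + 81)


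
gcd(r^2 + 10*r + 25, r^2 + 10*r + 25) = r^2 + 10*r + 25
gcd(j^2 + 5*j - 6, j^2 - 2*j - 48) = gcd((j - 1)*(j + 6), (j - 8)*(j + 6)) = j + 6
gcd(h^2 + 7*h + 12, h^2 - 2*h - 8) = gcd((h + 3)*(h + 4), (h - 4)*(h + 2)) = 1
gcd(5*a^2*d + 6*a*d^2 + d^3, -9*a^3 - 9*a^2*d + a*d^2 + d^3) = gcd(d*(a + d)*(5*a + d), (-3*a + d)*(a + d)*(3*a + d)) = a + d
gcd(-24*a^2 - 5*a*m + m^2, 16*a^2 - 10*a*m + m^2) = 8*a - m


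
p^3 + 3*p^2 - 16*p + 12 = (p - 2)*(p - 1)*(p + 6)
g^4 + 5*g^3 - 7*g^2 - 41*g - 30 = (g - 3)*(g + 1)*(g + 2)*(g + 5)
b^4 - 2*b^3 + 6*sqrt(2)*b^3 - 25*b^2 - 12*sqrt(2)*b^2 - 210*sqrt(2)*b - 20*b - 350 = (b - 7)*(b + 5)*(b + sqrt(2))*(b + 5*sqrt(2))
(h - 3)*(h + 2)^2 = h^3 + h^2 - 8*h - 12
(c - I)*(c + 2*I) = c^2 + I*c + 2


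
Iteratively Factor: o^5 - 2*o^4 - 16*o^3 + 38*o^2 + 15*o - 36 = (o + 1)*(o^4 - 3*o^3 - 13*o^2 + 51*o - 36) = (o - 1)*(o + 1)*(o^3 - 2*o^2 - 15*o + 36) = (o - 3)*(o - 1)*(o + 1)*(o^2 + o - 12) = (o - 3)^2*(o - 1)*(o + 1)*(o + 4)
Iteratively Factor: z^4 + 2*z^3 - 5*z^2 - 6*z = (z)*(z^3 + 2*z^2 - 5*z - 6) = z*(z + 1)*(z^2 + z - 6) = z*(z + 1)*(z + 3)*(z - 2)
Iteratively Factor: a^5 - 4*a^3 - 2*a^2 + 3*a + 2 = (a - 1)*(a^4 + a^3 - 3*a^2 - 5*a - 2) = (a - 1)*(a + 1)*(a^3 - 3*a - 2) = (a - 1)*(a + 1)^2*(a^2 - a - 2) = (a - 2)*(a - 1)*(a + 1)^2*(a + 1)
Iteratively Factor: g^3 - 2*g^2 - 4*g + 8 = (g + 2)*(g^2 - 4*g + 4) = (g - 2)*(g + 2)*(g - 2)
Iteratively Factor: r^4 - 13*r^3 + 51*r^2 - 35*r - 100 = (r - 5)*(r^3 - 8*r^2 + 11*r + 20) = (r - 5)*(r - 4)*(r^2 - 4*r - 5) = (r - 5)^2*(r - 4)*(r + 1)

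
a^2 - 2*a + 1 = (a - 1)^2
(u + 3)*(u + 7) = u^2 + 10*u + 21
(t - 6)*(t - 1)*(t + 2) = t^3 - 5*t^2 - 8*t + 12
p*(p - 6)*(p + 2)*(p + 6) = p^4 + 2*p^3 - 36*p^2 - 72*p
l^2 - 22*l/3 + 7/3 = (l - 7)*(l - 1/3)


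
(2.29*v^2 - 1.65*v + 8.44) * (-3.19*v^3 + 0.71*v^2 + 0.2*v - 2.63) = -7.3051*v^5 + 6.8894*v^4 - 27.6371*v^3 - 0.3603*v^2 + 6.0275*v - 22.1972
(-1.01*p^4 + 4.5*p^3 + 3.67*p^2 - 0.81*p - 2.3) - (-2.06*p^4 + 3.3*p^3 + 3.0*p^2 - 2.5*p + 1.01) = 1.05*p^4 + 1.2*p^3 + 0.67*p^2 + 1.69*p - 3.31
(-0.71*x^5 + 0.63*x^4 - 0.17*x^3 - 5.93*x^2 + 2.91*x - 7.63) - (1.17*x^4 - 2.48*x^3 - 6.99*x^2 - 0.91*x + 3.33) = -0.71*x^5 - 0.54*x^4 + 2.31*x^3 + 1.06*x^2 + 3.82*x - 10.96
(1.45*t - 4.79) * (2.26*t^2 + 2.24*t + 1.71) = 3.277*t^3 - 7.5774*t^2 - 8.2501*t - 8.1909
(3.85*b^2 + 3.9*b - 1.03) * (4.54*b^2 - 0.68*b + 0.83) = 17.479*b^4 + 15.088*b^3 - 4.1327*b^2 + 3.9374*b - 0.8549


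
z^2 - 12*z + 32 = (z - 8)*(z - 4)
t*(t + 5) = t^2 + 5*t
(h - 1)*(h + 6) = h^2 + 5*h - 6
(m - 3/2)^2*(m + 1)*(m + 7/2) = m^4 + 3*m^3/2 - 31*m^2/4 - 3*m/8 + 63/8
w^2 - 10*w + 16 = (w - 8)*(w - 2)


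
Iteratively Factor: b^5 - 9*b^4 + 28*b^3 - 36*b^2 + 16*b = (b - 2)*(b^4 - 7*b^3 + 14*b^2 - 8*b) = b*(b - 2)*(b^3 - 7*b^2 + 14*b - 8) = b*(b - 2)^2*(b^2 - 5*b + 4) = b*(b - 2)^2*(b - 1)*(b - 4)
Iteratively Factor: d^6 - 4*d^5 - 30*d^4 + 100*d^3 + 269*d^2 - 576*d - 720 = (d - 4)*(d^5 - 30*d^3 - 20*d^2 + 189*d + 180) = (d - 4)*(d - 3)*(d^4 + 3*d^3 - 21*d^2 - 83*d - 60) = (d - 4)*(d - 3)*(d + 3)*(d^3 - 21*d - 20) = (d - 5)*(d - 4)*(d - 3)*(d + 3)*(d^2 + 5*d + 4) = (d - 5)*(d - 4)*(d - 3)*(d + 1)*(d + 3)*(d + 4)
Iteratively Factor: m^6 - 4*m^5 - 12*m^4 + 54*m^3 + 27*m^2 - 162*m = (m + 3)*(m^5 - 7*m^4 + 9*m^3 + 27*m^2 - 54*m) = (m + 2)*(m + 3)*(m^4 - 9*m^3 + 27*m^2 - 27*m) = (m - 3)*(m + 2)*(m + 3)*(m^3 - 6*m^2 + 9*m) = m*(m - 3)*(m + 2)*(m + 3)*(m^2 - 6*m + 9) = m*(m - 3)^2*(m + 2)*(m + 3)*(m - 3)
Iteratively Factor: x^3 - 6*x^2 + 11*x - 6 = (x - 3)*(x^2 - 3*x + 2) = (x - 3)*(x - 1)*(x - 2)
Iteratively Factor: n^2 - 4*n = (n)*(n - 4)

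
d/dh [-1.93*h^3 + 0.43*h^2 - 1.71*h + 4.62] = -5.79*h^2 + 0.86*h - 1.71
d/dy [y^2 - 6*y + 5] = 2*y - 6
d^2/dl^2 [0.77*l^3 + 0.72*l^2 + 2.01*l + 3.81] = 4.62*l + 1.44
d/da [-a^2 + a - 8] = 1 - 2*a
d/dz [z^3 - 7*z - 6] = 3*z^2 - 7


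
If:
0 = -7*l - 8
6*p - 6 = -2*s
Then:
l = -8/7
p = 1 - s/3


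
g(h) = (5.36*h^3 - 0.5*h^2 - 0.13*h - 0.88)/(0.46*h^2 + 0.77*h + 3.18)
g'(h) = (-0.92*h - 0.77)*(5.36*h^3 - 0.5*h^2 - 0.13*h - 0.88)/(0.46*h^2 + 0.77*h + 3.18)^2 + (16.08*h^2 - 1.0*h - 0.13)/(0.46*h^2 + 0.77*h + 3.18) = (2.4656*h^4 + 8.2544*h^3 + 50.8092*h^2 - 2.3704*h + 0.2642)/(0.2116*h^4 + 0.7084*h^3 + 3.5185*h^2 + 4.8972*h + 10.1124)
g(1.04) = 1.00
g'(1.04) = 3.24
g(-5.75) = -74.18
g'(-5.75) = 14.47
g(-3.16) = -32.69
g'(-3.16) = 17.55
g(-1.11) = -3.00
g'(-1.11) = 6.93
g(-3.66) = -41.37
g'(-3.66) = 17.09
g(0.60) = 0.01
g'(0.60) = 1.33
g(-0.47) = -0.51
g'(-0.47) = 1.39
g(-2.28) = -17.48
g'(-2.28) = 16.39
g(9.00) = 81.59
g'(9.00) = 11.72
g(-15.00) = -191.33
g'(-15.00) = 11.98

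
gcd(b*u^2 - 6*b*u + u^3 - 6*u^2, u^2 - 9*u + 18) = u - 6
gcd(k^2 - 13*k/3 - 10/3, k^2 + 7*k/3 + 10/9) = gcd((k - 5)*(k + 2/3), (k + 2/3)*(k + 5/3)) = k + 2/3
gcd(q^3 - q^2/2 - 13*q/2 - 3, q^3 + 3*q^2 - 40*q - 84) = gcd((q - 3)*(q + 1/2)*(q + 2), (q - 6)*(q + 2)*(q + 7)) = q + 2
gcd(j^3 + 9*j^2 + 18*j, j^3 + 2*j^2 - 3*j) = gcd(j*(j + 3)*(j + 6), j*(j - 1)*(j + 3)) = j^2 + 3*j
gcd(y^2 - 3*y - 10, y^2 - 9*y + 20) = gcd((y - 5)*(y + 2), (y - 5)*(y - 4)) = y - 5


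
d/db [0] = 0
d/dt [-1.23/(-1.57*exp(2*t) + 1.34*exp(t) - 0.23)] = (1.6482 - 3.8622*exp(t))*exp(t)/(1.57*exp(2*t) - 1.34*exp(t) + 0.23)^2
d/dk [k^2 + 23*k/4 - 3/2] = 2*k + 23/4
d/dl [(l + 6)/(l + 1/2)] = -22/(2*l + 1)^2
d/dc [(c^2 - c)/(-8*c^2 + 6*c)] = -1/(32*c^2 - 48*c + 18)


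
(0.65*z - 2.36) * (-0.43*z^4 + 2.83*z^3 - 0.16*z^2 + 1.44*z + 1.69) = -0.2795*z^5 + 2.8543*z^4 - 6.7828*z^3 + 1.3136*z^2 - 2.2999*z - 3.9884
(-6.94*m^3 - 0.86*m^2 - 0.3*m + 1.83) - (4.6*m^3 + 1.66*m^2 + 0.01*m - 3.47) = -11.54*m^3 - 2.52*m^2 - 0.31*m + 5.3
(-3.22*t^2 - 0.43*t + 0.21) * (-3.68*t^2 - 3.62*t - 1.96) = 11.8496*t^4 + 13.2388*t^3 + 7.095*t^2 + 0.0826*t - 0.4116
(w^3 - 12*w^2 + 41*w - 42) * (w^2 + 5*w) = w^5 - 7*w^4 - 19*w^3 + 163*w^2 - 210*w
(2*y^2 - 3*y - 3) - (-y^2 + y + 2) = 3*y^2 - 4*y - 5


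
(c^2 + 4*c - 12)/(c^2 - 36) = (c - 2)/(c - 6)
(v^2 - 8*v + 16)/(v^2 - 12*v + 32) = (v - 4)/(v - 8)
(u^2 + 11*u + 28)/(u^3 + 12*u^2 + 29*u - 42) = (u + 4)/(u^2 + 5*u - 6)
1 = 1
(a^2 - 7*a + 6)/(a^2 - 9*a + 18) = (a - 1)/(a - 3)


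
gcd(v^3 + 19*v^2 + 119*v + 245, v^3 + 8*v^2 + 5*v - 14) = v + 7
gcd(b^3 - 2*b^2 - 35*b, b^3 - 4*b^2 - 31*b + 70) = b^2 - 2*b - 35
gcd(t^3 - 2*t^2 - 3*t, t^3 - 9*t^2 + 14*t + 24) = t + 1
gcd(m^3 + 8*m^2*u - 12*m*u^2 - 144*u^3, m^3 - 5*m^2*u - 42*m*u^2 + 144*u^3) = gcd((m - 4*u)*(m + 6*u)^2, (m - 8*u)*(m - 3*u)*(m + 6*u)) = m + 6*u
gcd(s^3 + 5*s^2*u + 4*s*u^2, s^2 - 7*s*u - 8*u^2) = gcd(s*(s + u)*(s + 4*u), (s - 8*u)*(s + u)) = s + u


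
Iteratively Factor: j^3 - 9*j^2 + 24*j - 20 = (j - 2)*(j^2 - 7*j + 10) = (j - 2)^2*(j - 5)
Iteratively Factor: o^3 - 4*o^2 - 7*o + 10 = (o - 5)*(o^2 + o - 2) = (o - 5)*(o + 2)*(o - 1)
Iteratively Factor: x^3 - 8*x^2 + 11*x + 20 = (x + 1)*(x^2 - 9*x + 20) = (x - 5)*(x + 1)*(x - 4)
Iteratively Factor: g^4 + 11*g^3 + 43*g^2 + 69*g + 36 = (g + 3)*(g^3 + 8*g^2 + 19*g + 12) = (g + 3)^2*(g^2 + 5*g + 4) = (g + 3)^2*(g + 4)*(g + 1)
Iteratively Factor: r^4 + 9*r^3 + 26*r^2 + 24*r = (r + 4)*(r^3 + 5*r^2 + 6*r) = r*(r + 4)*(r^2 + 5*r + 6) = r*(r + 3)*(r + 4)*(r + 2)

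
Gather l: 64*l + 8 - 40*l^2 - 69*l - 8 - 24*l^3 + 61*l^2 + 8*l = -24*l^3 + 21*l^2 + 3*l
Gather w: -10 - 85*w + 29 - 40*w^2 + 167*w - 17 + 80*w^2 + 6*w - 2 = 40*w^2 + 88*w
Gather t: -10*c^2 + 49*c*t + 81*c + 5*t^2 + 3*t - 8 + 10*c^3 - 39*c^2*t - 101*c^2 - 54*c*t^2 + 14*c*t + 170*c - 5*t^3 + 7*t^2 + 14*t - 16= 10*c^3 - 111*c^2 + 251*c - 5*t^3 + t^2*(12 - 54*c) + t*(-39*c^2 + 63*c + 17) - 24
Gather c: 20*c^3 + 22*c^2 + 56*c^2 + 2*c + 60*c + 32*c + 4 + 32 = 20*c^3 + 78*c^2 + 94*c + 36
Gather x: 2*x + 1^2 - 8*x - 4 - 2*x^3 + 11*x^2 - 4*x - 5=-2*x^3 + 11*x^2 - 10*x - 8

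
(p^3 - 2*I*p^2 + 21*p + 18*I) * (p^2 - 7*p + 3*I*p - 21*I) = p^5 - 7*p^4 + I*p^4 + 27*p^3 - 7*I*p^3 - 189*p^2 + 81*I*p^2 - 54*p - 567*I*p + 378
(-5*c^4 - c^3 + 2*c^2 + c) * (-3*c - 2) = 15*c^5 + 13*c^4 - 4*c^3 - 7*c^2 - 2*c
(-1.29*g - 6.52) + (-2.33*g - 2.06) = -3.62*g - 8.58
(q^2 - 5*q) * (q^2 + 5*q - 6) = q^4 - 31*q^2 + 30*q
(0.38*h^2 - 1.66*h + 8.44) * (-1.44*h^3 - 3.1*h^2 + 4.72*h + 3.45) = -0.5472*h^5 + 1.2124*h^4 - 5.214*h^3 - 32.6882*h^2 + 34.1098*h + 29.118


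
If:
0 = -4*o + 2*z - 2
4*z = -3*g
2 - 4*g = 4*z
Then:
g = 2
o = -5/4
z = -3/2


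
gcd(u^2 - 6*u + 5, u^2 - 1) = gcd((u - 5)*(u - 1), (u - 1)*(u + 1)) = u - 1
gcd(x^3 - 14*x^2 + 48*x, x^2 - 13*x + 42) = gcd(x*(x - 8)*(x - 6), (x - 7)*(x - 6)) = x - 6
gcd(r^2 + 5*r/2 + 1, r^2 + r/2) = r + 1/2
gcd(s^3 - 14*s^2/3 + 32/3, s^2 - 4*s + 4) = s - 2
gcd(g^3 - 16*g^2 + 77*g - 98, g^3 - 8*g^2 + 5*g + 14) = g^2 - 9*g + 14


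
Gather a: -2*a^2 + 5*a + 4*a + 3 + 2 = -2*a^2 + 9*a + 5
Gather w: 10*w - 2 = 10*w - 2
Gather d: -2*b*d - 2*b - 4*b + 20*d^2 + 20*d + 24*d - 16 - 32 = -6*b + 20*d^2 + d*(44 - 2*b) - 48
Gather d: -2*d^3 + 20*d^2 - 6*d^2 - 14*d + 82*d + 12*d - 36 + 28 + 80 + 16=-2*d^3 + 14*d^2 + 80*d + 88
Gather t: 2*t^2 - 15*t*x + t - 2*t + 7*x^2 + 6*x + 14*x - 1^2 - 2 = 2*t^2 + t*(-15*x - 1) + 7*x^2 + 20*x - 3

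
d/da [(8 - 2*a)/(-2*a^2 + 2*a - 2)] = (a^2 - a - (a - 4)*(2*a - 1) + 1)/(a^2 - a + 1)^2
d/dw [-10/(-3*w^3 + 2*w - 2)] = 10*(2 - 9*w^2)/(3*w^3 - 2*w + 2)^2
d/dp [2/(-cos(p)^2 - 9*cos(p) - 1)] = -2*(2*cos(p) + 9)*sin(p)/(cos(p)^2 + 9*cos(p) + 1)^2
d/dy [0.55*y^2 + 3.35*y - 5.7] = 1.1*y + 3.35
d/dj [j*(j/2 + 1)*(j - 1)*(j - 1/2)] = 2*j^3 + 3*j^2/4 - 5*j/2 + 1/2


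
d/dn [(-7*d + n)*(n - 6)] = -7*d + 2*n - 6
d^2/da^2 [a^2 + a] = 2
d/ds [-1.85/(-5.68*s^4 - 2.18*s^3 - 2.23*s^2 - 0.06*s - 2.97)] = (-42.032*s^3 - 12.099*s^2 - 8.251*s - 0.111)/(5.68*s^4 + 2.18*s^3 + 2.23*s^2 + 0.06*s + 2.97)^2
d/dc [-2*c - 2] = -2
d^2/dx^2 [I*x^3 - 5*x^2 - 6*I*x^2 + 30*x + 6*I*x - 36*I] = 6*I*x - 10 - 12*I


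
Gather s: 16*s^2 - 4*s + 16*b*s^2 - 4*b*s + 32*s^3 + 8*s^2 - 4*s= 32*s^3 + s^2*(16*b + 24) + s*(-4*b - 8)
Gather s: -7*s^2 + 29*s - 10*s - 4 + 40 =-7*s^2 + 19*s + 36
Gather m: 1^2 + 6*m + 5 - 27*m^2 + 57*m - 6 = -27*m^2 + 63*m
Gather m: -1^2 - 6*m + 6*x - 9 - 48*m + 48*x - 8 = -54*m + 54*x - 18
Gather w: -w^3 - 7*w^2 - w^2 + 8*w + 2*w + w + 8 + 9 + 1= -w^3 - 8*w^2 + 11*w + 18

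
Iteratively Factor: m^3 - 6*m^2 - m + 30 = (m - 3)*(m^2 - 3*m - 10) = (m - 3)*(m + 2)*(m - 5)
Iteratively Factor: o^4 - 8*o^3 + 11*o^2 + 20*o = (o - 4)*(o^3 - 4*o^2 - 5*o) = (o - 5)*(o - 4)*(o^2 + o) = (o - 5)*(o - 4)*(o + 1)*(o)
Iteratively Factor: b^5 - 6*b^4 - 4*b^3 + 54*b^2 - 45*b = (b - 1)*(b^4 - 5*b^3 - 9*b^2 + 45*b) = b*(b - 1)*(b^3 - 5*b^2 - 9*b + 45) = b*(b - 3)*(b - 1)*(b^2 - 2*b - 15) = b*(b - 5)*(b - 3)*(b - 1)*(b + 3)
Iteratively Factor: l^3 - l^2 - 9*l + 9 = (l + 3)*(l^2 - 4*l + 3) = (l - 3)*(l + 3)*(l - 1)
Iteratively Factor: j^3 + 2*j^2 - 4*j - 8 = (j - 2)*(j^2 + 4*j + 4) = (j - 2)*(j + 2)*(j + 2)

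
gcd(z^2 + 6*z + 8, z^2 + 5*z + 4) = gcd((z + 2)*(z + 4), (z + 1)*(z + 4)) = z + 4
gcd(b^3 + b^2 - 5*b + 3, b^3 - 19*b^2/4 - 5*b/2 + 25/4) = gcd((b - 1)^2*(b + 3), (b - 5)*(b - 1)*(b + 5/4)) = b - 1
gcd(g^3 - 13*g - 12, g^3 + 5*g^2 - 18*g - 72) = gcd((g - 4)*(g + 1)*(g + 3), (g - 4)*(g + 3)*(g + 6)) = g^2 - g - 12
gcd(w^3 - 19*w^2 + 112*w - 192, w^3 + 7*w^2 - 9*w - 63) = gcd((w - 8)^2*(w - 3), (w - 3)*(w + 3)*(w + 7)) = w - 3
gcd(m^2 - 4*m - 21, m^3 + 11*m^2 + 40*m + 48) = m + 3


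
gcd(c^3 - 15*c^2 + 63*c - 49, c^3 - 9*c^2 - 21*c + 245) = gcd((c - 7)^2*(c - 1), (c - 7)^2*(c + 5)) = c^2 - 14*c + 49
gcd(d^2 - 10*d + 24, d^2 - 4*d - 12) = d - 6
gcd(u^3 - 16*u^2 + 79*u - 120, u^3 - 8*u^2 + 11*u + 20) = u - 5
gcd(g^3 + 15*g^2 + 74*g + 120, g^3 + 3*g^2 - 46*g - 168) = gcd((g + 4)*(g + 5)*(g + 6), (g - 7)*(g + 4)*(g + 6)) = g^2 + 10*g + 24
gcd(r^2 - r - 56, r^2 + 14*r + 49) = r + 7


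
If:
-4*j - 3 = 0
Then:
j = -3/4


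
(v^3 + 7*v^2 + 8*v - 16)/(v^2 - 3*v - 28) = (v^2 + 3*v - 4)/(v - 7)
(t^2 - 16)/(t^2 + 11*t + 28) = (t - 4)/(t + 7)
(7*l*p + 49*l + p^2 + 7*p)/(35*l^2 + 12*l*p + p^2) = (p + 7)/(5*l + p)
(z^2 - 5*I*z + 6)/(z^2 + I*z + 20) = (z^2 - 5*I*z + 6)/(z^2 + I*z + 20)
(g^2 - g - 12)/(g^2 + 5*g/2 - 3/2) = 2*(g - 4)/(2*g - 1)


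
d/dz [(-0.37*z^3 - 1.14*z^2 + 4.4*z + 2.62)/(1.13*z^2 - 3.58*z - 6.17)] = (-0.4181*z^4 + 2.6492*z^3 + 5.9579*z^2 + 8.1464*z - 17.7684)/(1.2769*z^4 - 8.0908*z^3 - 1.1278*z^2 + 44.1772*z + 38.0689)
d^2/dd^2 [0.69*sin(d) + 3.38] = -0.69*sin(d)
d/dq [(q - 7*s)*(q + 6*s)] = 2*q - s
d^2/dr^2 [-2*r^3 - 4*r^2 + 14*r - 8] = -12*r - 8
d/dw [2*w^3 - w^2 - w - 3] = 6*w^2 - 2*w - 1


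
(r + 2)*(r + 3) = r^2 + 5*r + 6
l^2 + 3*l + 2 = (l + 1)*(l + 2)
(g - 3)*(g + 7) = g^2 + 4*g - 21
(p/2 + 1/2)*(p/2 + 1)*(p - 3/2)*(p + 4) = p^4/4 + 11*p^3/8 + 7*p^2/8 - 13*p/4 - 3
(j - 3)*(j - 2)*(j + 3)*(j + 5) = j^4 + 3*j^3 - 19*j^2 - 27*j + 90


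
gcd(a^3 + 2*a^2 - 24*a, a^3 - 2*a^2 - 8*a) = a^2 - 4*a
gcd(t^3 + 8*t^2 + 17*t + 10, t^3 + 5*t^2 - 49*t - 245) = t + 5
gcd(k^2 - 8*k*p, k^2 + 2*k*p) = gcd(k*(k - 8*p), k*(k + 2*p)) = k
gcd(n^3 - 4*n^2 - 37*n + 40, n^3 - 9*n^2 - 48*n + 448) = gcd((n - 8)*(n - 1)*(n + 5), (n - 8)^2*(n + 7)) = n - 8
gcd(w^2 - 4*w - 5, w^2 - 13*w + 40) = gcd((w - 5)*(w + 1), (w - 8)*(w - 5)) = w - 5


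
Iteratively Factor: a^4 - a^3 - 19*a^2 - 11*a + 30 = (a - 1)*(a^3 - 19*a - 30) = (a - 1)*(a + 2)*(a^2 - 2*a - 15) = (a - 5)*(a - 1)*(a + 2)*(a + 3)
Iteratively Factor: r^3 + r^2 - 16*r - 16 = (r + 1)*(r^2 - 16) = (r - 4)*(r + 1)*(r + 4)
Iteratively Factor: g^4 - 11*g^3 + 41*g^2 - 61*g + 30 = (g - 3)*(g^3 - 8*g^2 + 17*g - 10) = (g - 5)*(g - 3)*(g^2 - 3*g + 2) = (g - 5)*(g - 3)*(g - 1)*(g - 2)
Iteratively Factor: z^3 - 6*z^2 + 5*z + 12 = (z + 1)*(z^2 - 7*z + 12) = (z - 4)*(z + 1)*(z - 3)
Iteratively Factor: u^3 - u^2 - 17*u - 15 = (u + 3)*(u^2 - 4*u - 5) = (u - 5)*(u + 3)*(u + 1)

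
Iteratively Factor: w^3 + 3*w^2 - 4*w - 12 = (w + 2)*(w^2 + w - 6) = (w - 2)*(w + 2)*(w + 3)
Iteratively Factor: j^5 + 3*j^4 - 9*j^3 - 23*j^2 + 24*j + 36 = (j + 1)*(j^4 + 2*j^3 - 11*j^2 - 12*j + 36) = (j - 2)*(j + 1)*(j^3 + 4*j^2 - 3*j - 18) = (j - 2)*(j + 1)*(j + 3)*(j^2 + j - 6) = (j - 2)*(j + 1)*(j + 3)^2*(j - 2)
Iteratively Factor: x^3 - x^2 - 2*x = (x - 2)*(x^2 + x) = x*(x - 2)*(x + 1)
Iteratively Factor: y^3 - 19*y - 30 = (y + 2)*(y^2 - 2*y - 15) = (y - 5)*(y + 2)*(y + 3)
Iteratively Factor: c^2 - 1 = (c + 1)*(c - 1)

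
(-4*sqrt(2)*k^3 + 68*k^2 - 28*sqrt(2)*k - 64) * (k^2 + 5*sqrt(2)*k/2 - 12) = -4*sqrt(2)*k^5 + 48*k^4 + 190*sqrt(2)*k^3 - 1020*k^2 + 176*sqrt(2)*k + 768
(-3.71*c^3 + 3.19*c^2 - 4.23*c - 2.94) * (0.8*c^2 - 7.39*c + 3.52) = -2.968*c^5 + 29.9689*c^4 - 40.0173*c^3 + 40.1365*c^2 + 6.837*c - 10.3488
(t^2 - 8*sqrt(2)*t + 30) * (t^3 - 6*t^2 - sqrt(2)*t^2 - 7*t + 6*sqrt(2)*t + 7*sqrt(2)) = t^5 - 9*sqrt(2)*t^4 - 6*t^4 + 39*t^3 + 54*sqrt(2)*t^3 - 276*t^2 + 33*sqrt(2)*t^2 - 322*t + 180*sqrt(2)*t + 210*sqrt(2)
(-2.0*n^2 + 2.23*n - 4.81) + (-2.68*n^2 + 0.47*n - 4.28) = -4.68*n^2 + 2.7*n - 9.09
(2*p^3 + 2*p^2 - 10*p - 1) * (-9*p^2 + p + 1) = -18*p^5 - 16*p^4 + 94*p^3 + p^2 - 11*p - 1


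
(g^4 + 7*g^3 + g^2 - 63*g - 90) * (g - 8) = g^5 - g^4 - 55*g^3 - 71*g^2 + 414*g + 720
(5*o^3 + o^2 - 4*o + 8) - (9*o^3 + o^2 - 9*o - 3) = -4*o^3 + 5*o + 11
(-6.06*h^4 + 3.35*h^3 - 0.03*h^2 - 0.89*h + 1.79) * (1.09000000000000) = -6.6054*h^4 + 3.6515*h^3 - 0.0327*h^2 - 0.9701*h + 1.9511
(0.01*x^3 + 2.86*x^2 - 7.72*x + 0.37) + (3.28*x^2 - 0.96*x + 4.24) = 0.01*x^3 + 6.14*x^2 - 8.68*x + 4.61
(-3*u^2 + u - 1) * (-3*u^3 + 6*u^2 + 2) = 9*u^5 - 21*u^4 + 9*u^3 - 12*u^2 + 2*u - 2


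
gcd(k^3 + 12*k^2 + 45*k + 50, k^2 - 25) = k + 5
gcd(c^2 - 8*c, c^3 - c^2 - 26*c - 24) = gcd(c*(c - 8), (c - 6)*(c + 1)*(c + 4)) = 1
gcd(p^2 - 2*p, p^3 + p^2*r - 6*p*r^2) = p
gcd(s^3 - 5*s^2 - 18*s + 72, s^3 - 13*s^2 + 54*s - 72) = s^2 - 9*s + 18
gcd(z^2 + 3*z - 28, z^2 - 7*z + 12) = z - 4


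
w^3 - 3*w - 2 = (w - 2)*(w + 1)^2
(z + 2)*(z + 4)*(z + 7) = z^3 + 13*z^2 + 50*z + 56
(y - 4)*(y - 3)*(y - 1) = y^3 - 8*y^2 + 19*y - 12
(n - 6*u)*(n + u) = n^2 - 5*n*u - 6*u^2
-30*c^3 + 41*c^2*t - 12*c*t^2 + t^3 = (-6*c + t)*(-5*c + t)*(-c + t)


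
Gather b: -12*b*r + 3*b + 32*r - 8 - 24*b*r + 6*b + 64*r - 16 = b*(9 - 36*r) + 96*r - 24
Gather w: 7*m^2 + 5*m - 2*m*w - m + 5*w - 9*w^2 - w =7*m^2 + 4*m - 9*w^2 + w*(4 - 2*m)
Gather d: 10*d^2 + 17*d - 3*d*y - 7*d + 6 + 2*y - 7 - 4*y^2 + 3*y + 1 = 10*d^2 + d*(10 - 3*y) - 4*y^2 + 5*y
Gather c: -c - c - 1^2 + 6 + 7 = 12 - 2*c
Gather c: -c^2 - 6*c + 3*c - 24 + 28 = -c^2 - 3*c + 4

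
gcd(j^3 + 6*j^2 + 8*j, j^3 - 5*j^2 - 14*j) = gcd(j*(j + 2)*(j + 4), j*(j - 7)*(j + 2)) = j^2 + 2*j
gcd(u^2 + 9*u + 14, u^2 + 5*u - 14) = u + 7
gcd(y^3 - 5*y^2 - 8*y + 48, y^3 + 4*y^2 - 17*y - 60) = y^2 - y - 12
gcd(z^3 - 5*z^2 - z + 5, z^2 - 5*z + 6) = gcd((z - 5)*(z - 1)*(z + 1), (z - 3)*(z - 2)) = 1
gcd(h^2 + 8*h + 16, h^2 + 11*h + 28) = h + 4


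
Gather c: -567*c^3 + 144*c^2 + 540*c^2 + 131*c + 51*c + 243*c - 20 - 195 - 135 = -567*c^3 + 684*c^2 + 425*c - 350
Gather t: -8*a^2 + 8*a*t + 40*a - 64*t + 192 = -8*a^2 + 40*a + t*(8*a - 64) + 192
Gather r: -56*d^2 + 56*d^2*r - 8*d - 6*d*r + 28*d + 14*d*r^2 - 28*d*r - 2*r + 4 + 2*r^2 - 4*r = -56*d^2 + 20*d + r^2*(14*d + 2) + r*(56*d^2 - 34*d - 6) + 4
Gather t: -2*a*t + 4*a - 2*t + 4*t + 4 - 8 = 4*a + t*(2 - 2*a) - 4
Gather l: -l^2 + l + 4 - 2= -l^2 + l + 2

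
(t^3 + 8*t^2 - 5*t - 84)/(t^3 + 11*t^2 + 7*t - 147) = (t + 4)/(t + 7)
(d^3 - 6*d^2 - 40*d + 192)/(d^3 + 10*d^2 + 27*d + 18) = (d^2 - 12*d + 32)/(d^2 + 4*d + 3)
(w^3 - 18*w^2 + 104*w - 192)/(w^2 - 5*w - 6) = (w^2 - 12*w + 32)/(w + 1)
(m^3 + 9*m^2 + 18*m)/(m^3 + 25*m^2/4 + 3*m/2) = 4*(m + 3)/(4*m + 1)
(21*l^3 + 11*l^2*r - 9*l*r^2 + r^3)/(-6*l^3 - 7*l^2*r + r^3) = (-7*l + r)/(2*l + r)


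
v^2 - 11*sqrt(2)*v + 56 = (v - 7*sqrt(2))*(v - 4*sqrt(2))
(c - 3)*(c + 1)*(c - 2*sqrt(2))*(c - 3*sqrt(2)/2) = c^4 - 7*sqrt(2)*c^3/2 - 2*c^3 + 3*c^2 + 7*sqrt(2)*c^2 - 12*c + 21*sqrt(2)*c/2 - 18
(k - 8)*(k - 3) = k^2 - 11*k + 24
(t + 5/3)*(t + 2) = t^2 + 11*t/3 + 10/3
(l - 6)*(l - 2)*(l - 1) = l^3 - 9*l^2 + 20*l - 12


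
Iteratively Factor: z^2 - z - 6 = (z + 2)*(z - 3)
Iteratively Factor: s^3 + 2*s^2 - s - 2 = (s - 1)*(s^2 + 3*s + 2) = (s - 1)*(s + 1)*(s + 2)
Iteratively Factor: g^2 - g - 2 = (g + 1)*(g - 2)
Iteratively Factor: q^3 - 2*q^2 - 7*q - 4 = (q - 4)*(q^2 + 2*q + 1) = (q - 4)*(q + 1)*(q + 1)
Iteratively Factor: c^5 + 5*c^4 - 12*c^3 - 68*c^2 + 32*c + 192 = (c - 2)*(c^4 + 7*c^3 + 2*c^2 - 64*c - 96) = (c - 2)*(c + 4)*(c^3 + 3*c^2 - 10*c - 24) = (c - 2)*(c + 4)^2*(c^2 - c - 6) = (c - 2)*(c + 2)*(c + 4)^2*(c - 3)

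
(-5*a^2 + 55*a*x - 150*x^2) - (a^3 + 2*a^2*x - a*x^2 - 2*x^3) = -a^3 - 2*a^2*x - 5*a^2 + a*x^2 + 55*a*x + 2*x^3 - 150*x^2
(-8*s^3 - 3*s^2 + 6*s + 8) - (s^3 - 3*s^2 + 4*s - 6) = -9*s^3 + 2*s + 14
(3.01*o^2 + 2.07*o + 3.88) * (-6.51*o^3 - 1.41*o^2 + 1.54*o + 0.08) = -19.5951*o^5 - 17.7198*o^4 - 23.5421*o^3 - 2.0422*o^2 + 6.1408*o + 0.3104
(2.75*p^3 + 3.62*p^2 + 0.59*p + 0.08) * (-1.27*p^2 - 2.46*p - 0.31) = -3.4925*p^5 - 11.3624*p^4 - 10.507*p^3 - 2.6752*p^2 - 0.3797*p - 0.0248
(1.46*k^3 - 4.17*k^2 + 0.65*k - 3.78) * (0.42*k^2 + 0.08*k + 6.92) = 0.6132*k^5 - 1.6346*k^4 + 10.0426*k^3 - 30.392*k^2 + 4.1956*k - 26.1576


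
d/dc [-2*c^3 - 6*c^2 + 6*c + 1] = -6*c^2 - 12*c + 6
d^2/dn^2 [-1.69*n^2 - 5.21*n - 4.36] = -3.38000000000000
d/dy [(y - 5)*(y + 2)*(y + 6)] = 3*y^2 + 6*y - 28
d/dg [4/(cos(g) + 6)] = 4*sin(g)/(cos(g) + 6)^2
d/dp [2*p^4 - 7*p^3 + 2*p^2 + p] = 8*p^3 - 21*p^2 + 4*p + 1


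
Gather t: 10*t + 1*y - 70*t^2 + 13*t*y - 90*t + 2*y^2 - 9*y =-70*t^2 + t*(13*y - 80) + 2*y^2 - 8*y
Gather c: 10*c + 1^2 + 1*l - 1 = 10*c + l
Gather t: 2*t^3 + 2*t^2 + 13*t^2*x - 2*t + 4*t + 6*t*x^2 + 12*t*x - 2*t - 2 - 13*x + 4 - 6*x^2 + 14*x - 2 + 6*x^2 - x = 2*t^3 + t^2*(13*x + 2) + t*(6*x^2 + 12*x)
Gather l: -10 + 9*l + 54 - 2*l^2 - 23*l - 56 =-2*l^2 - 14*l - 12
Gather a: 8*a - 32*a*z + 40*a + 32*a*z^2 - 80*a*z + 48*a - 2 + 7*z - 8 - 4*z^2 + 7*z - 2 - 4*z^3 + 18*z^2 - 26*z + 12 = a*(32*z^2 - 112*z + 96) - 4*z^3 + 14*z^2 - 12*z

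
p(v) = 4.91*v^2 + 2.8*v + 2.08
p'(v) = 9.82*v + 2.8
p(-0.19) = 1.73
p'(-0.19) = 0.93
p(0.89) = 8.46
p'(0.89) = 11.54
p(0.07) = 2.30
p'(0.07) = 3.49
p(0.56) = 5.19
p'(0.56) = 8.30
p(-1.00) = 4.19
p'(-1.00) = -7.02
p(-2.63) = 28.68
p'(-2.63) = -23.03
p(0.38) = 3.85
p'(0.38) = 6.53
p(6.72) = 242.62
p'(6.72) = 68.79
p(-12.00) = 675.52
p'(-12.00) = -115.04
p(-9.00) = 374.59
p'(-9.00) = -85.58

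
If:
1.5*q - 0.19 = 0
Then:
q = 0.13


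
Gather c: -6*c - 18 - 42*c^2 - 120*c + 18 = -42*c^2 - 126*c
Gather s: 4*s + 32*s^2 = 32*s^2 + 4*s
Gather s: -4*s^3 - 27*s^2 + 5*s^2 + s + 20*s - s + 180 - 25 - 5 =-4*s^3 - 22*s^2 + 20*s + 150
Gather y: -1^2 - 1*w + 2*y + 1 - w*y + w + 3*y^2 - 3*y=3*y^2 + y*(-w - 1)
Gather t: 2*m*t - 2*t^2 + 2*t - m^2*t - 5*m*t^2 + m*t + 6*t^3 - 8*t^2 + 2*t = 6*t^3 + t^2*(-5*m - 10) + t*(-m^2 + 3*m + 4)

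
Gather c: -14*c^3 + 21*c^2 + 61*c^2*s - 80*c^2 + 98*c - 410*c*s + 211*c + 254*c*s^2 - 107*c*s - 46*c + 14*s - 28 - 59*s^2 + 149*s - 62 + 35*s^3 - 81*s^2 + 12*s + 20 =-14*c^3 + c^2*(61*s - 59) + c*(254*s^2 - 517*s + 263) + 35*s^3 - 140*s^2 + 175*s - 70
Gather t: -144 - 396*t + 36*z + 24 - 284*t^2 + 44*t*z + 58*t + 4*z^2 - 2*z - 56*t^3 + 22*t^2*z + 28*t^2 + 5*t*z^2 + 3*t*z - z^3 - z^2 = -56*t^3 + t^2*(22*z - 256) + t*(5*z^2 + 47*z - 338) - z^3 + 3*z^2 + 34*z - 120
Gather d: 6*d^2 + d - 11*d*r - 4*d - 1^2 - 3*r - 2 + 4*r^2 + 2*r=6*d^2 + d*(-11*r - 3) + 4*r^2 - r - 3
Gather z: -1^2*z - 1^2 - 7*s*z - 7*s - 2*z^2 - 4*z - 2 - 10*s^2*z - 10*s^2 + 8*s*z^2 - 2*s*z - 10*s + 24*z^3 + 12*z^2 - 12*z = -10*s^2 - 17*s + 24*z^3 + z^2*(8*s + 10) + z*(-10*s^2 - 9*s - 17) - 3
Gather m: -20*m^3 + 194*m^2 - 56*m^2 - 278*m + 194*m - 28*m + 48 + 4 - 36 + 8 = -20*m^3 + 138*m^2 - 112*m + 24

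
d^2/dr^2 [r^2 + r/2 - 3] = 2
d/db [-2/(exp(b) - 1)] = 1/(2*sinh(b/2)^2)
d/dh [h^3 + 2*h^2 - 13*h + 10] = 3*h^2 + 4*h - 13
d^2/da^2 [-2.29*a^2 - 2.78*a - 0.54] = -4.58000000000000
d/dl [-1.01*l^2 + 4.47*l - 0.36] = 4.47 - 2.02*l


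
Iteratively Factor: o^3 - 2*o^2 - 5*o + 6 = (o - 1)*(o^2 - o - 6) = (o - 3)*(o - 1)*(o + 2)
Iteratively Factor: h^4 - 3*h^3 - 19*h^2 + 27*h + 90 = (h - 5)*(h^3 + 2*h^2 - 9*h - 18) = (h - 5)*(h + 3)*(h^2 - h - 6) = (h - 5)*(h - 3)*(h + 3)*(h + 2)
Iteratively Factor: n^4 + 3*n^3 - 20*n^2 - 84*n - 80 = (n + 2)*(n^3 + n^2 - 22*n - 40) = (n + 2)^2*(n^2 - n - 20) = (n + 2)^2*(n + 4)*(n - 5)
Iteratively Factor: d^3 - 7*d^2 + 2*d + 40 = (d + 2)*(d^2 - 9*d + 20) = (d - 4)*(d + 2)*(d - 5)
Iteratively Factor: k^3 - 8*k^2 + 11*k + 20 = (k + 1)*(k^2 - 9*k + 20) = (k - 4)*(k + 1)*(k - 5)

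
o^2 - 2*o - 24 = (o - 6)*(o + 4)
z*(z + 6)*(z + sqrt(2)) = z^3 + sqrt(2)*z^2 + 6*z^2 + 6*sqrt(2)*z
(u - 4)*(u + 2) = u^2 - 2*u - 8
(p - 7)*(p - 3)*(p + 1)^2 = p^4 - 8*p^3 + 2*p^2 + 32*p + 21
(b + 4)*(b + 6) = b^2 + 10*b + 24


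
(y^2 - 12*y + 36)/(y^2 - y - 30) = (y - 6)/(y + 5)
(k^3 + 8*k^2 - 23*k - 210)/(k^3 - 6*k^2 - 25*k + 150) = (k^2 + 13*k + 42)/(k^2 - k - 30)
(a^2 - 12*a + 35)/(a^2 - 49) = (a - 5)/(a + 7)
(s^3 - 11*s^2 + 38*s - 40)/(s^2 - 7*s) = (s^3 - 11*s^2 + 38*s - 40)/(s*(s - 7))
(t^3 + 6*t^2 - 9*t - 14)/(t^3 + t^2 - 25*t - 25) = (t^2 + 5*t - 14)/(t^2 - 25)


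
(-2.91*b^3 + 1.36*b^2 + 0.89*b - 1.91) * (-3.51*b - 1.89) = 10.2141*b^4 + 0.7263*b^3 - 5.6943*b^2 + 5.022*b + 3.6099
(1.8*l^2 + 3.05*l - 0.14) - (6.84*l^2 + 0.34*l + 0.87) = -5.04*l^2 + 2.71*l - 1.01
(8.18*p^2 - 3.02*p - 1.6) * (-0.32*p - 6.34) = -2.6176*p^3 - 50.8948*p^2 + 19.6588*p + 10.144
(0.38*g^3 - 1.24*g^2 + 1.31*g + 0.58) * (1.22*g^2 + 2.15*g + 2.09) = 0.4636*g^5 - 0.6958*g^4 - 0.2736*g^3 + 0.9325*g^2 + 3.9849*g + 1.2122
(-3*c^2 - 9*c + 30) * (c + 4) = -3*c^3 - 21*c^2 - 6*c + 120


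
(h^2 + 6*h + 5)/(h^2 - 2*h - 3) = (h + 5)/(h - 3)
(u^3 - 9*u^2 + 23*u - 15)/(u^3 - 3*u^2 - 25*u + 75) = (u - 1)/(u + 5)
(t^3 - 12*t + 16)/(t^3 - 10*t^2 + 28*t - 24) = (t + 4)/(t - 6)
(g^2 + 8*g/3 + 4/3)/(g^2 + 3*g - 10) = (3*g^2 + 8*g + 4)/(3*(g^2 + 3*g - 10))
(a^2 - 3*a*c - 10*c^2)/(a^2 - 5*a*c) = (a + 2*c)/a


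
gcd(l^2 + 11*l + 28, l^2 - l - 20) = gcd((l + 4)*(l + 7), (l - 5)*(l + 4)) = l + 4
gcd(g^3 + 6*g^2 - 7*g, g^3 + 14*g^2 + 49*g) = g^2 + 7*g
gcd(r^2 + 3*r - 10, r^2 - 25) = r + 5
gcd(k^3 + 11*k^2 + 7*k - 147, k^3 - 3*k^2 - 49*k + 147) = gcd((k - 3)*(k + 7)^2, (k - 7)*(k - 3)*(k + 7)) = k^2 + 4*k - 21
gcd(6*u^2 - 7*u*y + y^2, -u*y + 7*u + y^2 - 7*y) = -u + y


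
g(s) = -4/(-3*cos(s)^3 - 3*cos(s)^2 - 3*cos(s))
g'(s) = -4*(-9*sin(s)*cos(s)^2 - 6*sin(s)*cos(s) - 3*sin(s))/(-3*cos(s)^3 - 3*cos(s)^2 - 3*cos(s))^2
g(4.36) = -4.99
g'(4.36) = -11.70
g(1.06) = 1.58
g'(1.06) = 4.39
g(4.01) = -2.68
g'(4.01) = -3.93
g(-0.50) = 0.57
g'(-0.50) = -0.60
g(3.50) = -1.51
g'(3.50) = -1.06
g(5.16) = 1.90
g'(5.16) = -5.93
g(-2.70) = -1.61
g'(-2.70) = -1.37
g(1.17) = 2.22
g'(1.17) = 7.58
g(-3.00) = -1.36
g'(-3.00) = -0.38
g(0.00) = 0.44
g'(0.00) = 0.00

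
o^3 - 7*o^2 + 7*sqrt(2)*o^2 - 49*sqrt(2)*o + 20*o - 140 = (o - 7)*(o + 2*sqrt(2))*(o + 5*sqrt(2))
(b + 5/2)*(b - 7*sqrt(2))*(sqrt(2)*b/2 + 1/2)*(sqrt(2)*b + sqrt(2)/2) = b^4 - 13*sqrt(2)*b^3/2 + 3*b^3 - 39*sqrt(2)*b^2/2 - 23*b^2/4 - 21*b - 65*sqrt(2)*b/8 - 35/4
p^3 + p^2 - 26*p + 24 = (p - 4)*(p - 1)*(p + 6)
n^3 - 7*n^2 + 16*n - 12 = (n - 3)*(n - 2)^2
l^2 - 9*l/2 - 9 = (l - 6)*(l + 3/2)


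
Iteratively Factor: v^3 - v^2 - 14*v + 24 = (v + 4)*(v^2 - 5*v + 6) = (v - 3)*(v + 4)*(v - 2)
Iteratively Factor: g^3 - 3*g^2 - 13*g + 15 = (g + 3)*(g^2 - 6*g + 5) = (g - 1)*(g + 3)*(g - 5)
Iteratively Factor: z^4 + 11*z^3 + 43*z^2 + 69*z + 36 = (z + 1)*(z^3 + 10*z^2 + 33*z + 36) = (z + 1)*(z + 3)*(z^2 + 7*z + 12) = (z + 1)*(z + 3)^2*(z + 4)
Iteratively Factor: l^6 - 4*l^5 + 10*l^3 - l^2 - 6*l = (l - 3)*(l^5 - l^4 - 3*l^3 + l^2 + 2*l) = (l - 3)*(l - 1)*(l^4 - 3*l^2 - 2*l) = (l - 3)*(l - 2)*(l - 1)*(l^3 + 2*l^2 + l) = (l - 3)*(l - 2)*(l - 1)*(l + 1)*(l^2 + l) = l*(l - 3)*(l - 2)*(l - 1)*(l + 1)*(l + 1)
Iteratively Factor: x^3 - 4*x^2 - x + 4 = (x - 4)*(x^2 - 1) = (x - 4)*(x - 1)*(x + 1)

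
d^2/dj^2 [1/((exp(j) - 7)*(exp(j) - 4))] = (4*exp(3*j) - 33*exp(2*j) + 9*exp(j) + 308)*exp(j)/(exp(6*j) - 33*exp(5*j) + 447*exp(4*j) - 3179*exp(3*j) + 12516*exp(2*j) - 25872*exp(j) + 21952)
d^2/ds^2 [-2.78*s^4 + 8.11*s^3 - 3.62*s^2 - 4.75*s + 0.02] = -33.36*s^2 + 48.66*s - 7.24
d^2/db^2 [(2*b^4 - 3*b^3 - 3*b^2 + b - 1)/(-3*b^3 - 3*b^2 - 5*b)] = 2*(12*b^6 - 252*b^5 - 258*b^4 + 108*b^3 + 72*b^2 + 45*b + 25)/(b^3*(27*b^6 + 81*b^5 + 216*b^4 + 297*b^3 + 360*b^2 + 225*b + 125))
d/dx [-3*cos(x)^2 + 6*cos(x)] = 6*(cos(x) - 1)*sin(x)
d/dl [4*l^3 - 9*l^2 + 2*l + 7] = 12*l^2 - 18*l + 2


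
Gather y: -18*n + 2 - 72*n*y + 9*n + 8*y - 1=-9*n + y*(8 - 72*n) + 1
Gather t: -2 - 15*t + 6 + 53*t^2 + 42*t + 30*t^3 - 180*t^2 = 30*t^3 - 127*t^2 + 27*t + 4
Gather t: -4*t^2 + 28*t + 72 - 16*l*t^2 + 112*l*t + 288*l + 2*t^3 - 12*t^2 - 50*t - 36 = 288*l + 2*t^3 + t^2*(-16*l - 16) + t*(112*l - 22) + 36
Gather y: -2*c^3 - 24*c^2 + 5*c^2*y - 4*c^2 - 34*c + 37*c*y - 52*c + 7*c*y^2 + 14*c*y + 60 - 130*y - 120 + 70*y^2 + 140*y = -2*c^3 - 28*c^2 - 86*c + y^2*(7*c + 70) + y*(5*c^2 + 51*c + 10) - 60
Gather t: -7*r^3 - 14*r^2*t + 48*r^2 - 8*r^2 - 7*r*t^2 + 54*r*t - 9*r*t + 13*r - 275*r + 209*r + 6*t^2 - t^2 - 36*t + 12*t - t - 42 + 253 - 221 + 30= -7*r^3 + 40*r^2 - 53*r + t^2*(5 - 7*r) + t*(-14*r^2 + 45*r - 25) + 20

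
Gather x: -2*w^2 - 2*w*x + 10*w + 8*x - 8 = -2*w^2 + 10*w + x*(8 - 2*w) - 8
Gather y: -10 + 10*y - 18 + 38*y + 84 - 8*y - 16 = 40*y + 40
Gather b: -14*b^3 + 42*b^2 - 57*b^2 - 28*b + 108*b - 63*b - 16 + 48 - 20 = -14*b^3 - 15*b^2 + 17*b + 12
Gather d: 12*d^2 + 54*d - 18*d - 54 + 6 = 12*d^2 + 36*d - 48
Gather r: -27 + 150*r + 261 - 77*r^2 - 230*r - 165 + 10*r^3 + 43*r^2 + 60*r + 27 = 10*r^3 - 34*r^2 - 20*r + 96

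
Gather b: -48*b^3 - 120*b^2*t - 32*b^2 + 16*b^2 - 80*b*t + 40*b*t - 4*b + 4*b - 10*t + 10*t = -48*b^3 + b^2*(-120*t - 16) - 40*b*t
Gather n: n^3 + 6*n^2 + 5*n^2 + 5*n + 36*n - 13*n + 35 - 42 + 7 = n^3 + 11*n^2 + 28*n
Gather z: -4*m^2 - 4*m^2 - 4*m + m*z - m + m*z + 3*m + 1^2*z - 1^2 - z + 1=-8*m^2 + 2*m*z - 2*m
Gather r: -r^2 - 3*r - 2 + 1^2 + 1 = -r^2 - 3*r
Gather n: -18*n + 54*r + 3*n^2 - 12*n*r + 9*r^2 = 3*n^2 + n*(-12*r - 18) + 9*r^2 + 54*r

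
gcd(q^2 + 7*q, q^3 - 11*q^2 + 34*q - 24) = 1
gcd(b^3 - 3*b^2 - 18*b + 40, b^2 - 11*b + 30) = b - 5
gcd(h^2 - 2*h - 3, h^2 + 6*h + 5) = h + 1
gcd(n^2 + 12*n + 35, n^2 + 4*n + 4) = 1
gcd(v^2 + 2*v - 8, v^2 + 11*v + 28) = v + 4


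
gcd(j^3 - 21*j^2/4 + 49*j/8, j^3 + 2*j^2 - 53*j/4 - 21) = j - 7/2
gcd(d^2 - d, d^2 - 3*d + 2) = d - 1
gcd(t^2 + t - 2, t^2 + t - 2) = t^2 + t - 2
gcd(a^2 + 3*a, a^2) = a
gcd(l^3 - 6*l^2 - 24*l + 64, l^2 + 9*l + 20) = l + 4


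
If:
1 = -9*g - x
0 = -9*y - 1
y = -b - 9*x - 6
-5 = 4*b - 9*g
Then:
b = -433/315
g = -157/2835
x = -158/315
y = -1/9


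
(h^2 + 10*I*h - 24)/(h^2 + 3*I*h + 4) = (h + 6*I)/(h - I)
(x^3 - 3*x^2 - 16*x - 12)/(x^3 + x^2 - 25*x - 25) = (x^2 - 4*x - 12)/(x^2 - 25)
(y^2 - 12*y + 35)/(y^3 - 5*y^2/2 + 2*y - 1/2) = 2*(y^2 - 12*y + 35)/(2*y^3 - 5*y^2 + 4*y - 1)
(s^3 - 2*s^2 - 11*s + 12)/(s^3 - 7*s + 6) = (s - 4)/(s - 2)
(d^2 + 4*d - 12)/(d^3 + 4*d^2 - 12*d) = 1/d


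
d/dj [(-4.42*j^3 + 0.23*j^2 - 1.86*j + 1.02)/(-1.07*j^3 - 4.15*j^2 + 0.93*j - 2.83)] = (18.5891*j^4 - 12.2016*j^3 + 33.2949*j^2 + 7.1642*j + 4.3152)/(1.1449*j^6 + 8.881*j^5 + 15.2323*j^4 - 1.6628*j^3 + 24.3539*j^2 - 5.2638*j + 8.0089)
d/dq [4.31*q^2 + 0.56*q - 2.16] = 8.62*q + 0.56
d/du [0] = 0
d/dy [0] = 0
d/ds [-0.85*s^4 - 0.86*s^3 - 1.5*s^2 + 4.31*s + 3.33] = -3.4*s^3 - 2.58*s^2 - 3.0*s + 4.31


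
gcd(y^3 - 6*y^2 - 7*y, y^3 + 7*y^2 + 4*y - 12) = 1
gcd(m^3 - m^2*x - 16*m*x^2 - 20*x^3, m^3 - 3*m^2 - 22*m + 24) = 1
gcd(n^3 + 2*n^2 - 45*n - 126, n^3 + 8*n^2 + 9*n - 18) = n^2 + 9*n + 18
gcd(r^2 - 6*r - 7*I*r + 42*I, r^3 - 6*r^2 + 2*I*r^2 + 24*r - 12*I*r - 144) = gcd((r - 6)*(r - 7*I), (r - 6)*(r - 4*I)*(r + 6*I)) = r - 6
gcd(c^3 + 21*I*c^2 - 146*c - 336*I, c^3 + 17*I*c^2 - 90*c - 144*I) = c^2 + 14*I*c - 48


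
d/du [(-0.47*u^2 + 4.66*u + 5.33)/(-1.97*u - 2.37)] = (0.9259*u^2 + 2.2278*u - 0.5441)/(3.8809*u^2 + 9.3378*u + 5.6169)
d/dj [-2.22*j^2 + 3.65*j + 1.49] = 3.65 - 4.44*j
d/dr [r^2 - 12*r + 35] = 2*r - 12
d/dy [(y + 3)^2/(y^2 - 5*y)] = (-11*y^2 - 18*y + 45)/(y^2*(y^2 - 10*y + 25))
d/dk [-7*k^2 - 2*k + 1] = -14*k - 2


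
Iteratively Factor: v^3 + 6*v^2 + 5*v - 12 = (v + 4)*(v^2 + 2*v - 3) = (v + 3)*(v + 4)*(v - 1)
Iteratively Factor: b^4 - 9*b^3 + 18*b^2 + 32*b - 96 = (b - 4)*(b^3 - 5*b^2 - 2*b + 24) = (b - 4)^2*(b^2 - b - 6) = (b - 4)^2*(b - 3)*(b + 2)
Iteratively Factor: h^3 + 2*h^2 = (h)*(h^2 + 2*h) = h^2*(h + 2)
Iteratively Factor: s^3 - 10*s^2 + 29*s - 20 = (s - 4)*(s^2 - 6*s + 5) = (s - 4)*(s - 1)*(s - 5)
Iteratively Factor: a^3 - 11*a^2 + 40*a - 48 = (a - 3)*(a^2 - 8*a + 16) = (a - 4)*(a - 3)*(a - 4)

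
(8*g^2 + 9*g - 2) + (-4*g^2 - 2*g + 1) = 4*g^2 + 7*g - 1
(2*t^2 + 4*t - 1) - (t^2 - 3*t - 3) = t^2 + 7*t + 2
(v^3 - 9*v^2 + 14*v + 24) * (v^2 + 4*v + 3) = v^5 - 5*v^4 - 19*v^3 + 53*v^2 + 138*v + 72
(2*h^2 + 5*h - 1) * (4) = 8*h^2 + 20*h - 4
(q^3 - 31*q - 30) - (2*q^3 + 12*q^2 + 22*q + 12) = -q^3 - 12*q^2 - 53*q - 42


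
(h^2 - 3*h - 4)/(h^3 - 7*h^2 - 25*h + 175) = (h^2 - 3*h - 4)/(h^3 - 7*h^2 - 25*h + 175)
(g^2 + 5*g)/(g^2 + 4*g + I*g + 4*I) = g*(g + 5)/(g^2 + g*(4 + I) + 4*I)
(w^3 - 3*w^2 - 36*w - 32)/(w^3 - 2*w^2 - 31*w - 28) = (w - 8)/(w - 7)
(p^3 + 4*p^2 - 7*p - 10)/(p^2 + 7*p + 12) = (p^3 + 4*p^2 - 7*p - 10)/(p^2 + 7*p + 12)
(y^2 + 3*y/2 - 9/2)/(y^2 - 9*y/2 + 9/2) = (y + 3)/(y - 3)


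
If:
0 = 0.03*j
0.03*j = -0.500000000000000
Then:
No Solution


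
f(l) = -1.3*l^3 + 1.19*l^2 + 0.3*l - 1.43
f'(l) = -3.9*l^2 + 2.38*l + 0.3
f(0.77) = -1.09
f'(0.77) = -0.18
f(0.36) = -1.23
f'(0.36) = 0.65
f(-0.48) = -1.16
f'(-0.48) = -1.74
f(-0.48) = -1.16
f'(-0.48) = -1.74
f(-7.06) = 513.23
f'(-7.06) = -210.89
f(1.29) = -1.85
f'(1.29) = -3.12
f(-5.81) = 291.96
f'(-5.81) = -145.18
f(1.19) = -1.58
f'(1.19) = -2.39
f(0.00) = -1.43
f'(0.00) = 0.30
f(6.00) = -237.59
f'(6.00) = -125.82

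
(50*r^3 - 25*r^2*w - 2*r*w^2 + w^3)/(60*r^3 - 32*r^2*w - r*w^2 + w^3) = (5*r + w)/(6*r + w)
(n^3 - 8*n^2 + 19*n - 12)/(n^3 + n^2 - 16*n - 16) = (n^2 - 4*n + 3)/(n^2 + 5*n + 4)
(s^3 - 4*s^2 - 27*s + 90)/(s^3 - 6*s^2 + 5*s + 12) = (s^2 - s - 30)/(s^2 - 3*s - 4)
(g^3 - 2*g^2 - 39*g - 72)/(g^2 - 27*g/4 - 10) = 4*(g^2 + 6*g + 9)/(4*g + 5)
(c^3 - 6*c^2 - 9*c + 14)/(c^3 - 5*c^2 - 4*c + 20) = (c^2 - 8*c + 7)/(c^2 - 7*c + 10)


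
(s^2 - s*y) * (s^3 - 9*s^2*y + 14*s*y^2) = s^5 - 10*s^4*y + 23*s^3*y^2 - 14*s^2*y^3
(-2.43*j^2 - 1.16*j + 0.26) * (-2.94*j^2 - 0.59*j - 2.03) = 7.1442*j^4 + 4.8441*j^3 + 4.8529*j^2 + 2.2014*j - 0.5278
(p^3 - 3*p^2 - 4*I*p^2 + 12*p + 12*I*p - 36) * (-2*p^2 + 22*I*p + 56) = -2*p^5 + 6*p^4 + 30*I*p^4 + 120*p^3 - 90*I*p^3 - 360*p^2 + 40*I*p^2 + 672*p - 120*I*p - 2016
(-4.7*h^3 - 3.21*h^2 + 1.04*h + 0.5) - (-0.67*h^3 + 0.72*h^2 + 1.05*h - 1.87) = -4.03*h^3 - 3.93*h^2 - 0.01*h + 2.37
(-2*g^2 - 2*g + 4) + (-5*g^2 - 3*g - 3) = -7*g^2 - 5*g + 1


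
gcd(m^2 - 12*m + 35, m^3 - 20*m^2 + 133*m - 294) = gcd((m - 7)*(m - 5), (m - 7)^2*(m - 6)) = m - 7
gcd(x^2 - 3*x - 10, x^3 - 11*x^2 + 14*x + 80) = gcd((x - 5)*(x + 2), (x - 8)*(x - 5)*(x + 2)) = x^2 - 3*x - 10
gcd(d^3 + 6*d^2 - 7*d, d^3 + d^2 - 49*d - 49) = d + 7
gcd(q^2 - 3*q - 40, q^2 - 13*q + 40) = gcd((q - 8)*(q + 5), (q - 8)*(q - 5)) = q - 8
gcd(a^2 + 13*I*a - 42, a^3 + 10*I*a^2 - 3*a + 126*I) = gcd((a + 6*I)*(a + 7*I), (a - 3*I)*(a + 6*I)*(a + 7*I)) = a^2 + 13*I*a - 42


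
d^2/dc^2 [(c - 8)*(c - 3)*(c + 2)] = 6*c - 18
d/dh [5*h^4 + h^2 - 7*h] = 20*h^3 + 2*h - 7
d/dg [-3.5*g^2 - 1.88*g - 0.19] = -7.0*g - 1.88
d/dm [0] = 0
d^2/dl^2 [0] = 0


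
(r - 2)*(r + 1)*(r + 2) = r^3 + r^2 - 4*r - 4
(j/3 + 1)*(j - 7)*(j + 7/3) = j^3/3 - 5*j^2/9 - 91*j/9 - 49/3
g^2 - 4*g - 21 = (g - 7)*(g + 3)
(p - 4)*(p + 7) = p^2 + 3*p - 28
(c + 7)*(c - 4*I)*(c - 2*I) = c^3 + 7*c^2 - 6*I*c^2 - 8*c - 42*I*c - 56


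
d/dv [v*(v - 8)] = 2*v - 8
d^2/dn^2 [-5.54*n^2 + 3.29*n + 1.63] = -11.0800000000000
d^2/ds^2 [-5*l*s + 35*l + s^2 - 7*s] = 2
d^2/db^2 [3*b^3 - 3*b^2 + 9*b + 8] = 18*b - 6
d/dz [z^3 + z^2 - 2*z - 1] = 3*z^2 + 2*z - 2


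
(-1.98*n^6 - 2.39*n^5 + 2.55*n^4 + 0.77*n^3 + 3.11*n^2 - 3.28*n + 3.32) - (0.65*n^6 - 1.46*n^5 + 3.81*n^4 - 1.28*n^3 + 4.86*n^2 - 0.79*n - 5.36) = -2.63*n^6 - 0.93*n^5 - 1.26*n^4 + 2.05*n^3 - 1.75*n^2 - 2.49*n + 8.68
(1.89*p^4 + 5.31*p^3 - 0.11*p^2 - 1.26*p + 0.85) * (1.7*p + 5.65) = 3.213*p^5 + 19.7055*p^4 + 29.8145*p^3 - 2.7635*p^2 - 5.674*p + 4.8025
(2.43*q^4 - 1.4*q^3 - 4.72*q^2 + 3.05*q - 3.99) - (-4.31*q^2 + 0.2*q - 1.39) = 2.43*q^4 - 1.4*q^3 - 0.41*q^2 + 2.85*q - 2.6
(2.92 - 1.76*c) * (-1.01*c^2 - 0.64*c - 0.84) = 1.7776*c^3 - 1.8228*c^2 - 0.3904*c - 2.4528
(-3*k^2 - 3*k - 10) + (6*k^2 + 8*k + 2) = 3*k^2 + 5*k - 8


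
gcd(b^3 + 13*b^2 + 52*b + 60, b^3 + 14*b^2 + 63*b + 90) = b^2 + 11*b + 30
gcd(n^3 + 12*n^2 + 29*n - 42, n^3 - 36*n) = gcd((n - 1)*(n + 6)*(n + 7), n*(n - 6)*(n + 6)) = n + 6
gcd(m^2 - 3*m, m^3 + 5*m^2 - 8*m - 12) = 1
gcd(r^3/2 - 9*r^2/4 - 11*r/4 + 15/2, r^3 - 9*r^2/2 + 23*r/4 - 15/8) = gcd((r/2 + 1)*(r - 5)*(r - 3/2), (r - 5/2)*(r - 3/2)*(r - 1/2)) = r - 3/2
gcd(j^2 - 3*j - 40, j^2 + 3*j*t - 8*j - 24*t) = j - 8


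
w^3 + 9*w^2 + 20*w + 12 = (w + 1)*(w + 2)*(w + 6)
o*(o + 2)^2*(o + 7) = o^4 + 11*o^3 + 32*o^2 + 28*o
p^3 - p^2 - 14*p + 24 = (p - 3)*(p - 2)*(p + 4)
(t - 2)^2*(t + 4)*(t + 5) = t^4 + 5*t^3 - 12*t^2 - 44*t + 80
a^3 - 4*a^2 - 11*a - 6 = (a - 6)*(a + 1)^2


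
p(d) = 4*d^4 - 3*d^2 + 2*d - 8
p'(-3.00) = -412.00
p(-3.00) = 283.00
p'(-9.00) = -11608.00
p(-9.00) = 25975.00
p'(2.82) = 343.89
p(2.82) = 226.75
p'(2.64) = 280.56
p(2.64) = 170.67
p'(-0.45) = 3.24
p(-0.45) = -9.34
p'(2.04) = 125.59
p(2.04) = 52.87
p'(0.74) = 4.04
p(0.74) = -6.96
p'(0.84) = 6.44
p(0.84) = -6.45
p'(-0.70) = 0.71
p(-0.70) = -9.91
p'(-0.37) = 3.41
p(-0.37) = -9.08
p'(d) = 16*d^3 - 6*d + 2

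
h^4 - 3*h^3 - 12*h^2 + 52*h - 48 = (h - 3)*(h - 2)^2*(h + 4)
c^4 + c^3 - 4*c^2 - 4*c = c*(c - 2)*(c + 1)*(c + 2)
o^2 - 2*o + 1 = (o - 1)^2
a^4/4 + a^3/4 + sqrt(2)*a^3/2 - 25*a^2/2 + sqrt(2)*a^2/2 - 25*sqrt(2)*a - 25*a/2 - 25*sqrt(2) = (a/2 + 1/2)*(a/2 + sqrt(2))*(a - 5*sqrt(2))*(a + 5*sqrt(2))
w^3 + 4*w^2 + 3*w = w*(w + 1)*(w + 3)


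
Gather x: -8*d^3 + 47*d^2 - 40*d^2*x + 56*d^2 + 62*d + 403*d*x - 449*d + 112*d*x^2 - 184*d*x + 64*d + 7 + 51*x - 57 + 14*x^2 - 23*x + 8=-8*d^3 + 103*d^2 - 323*d + x^2*(112*d + 14) + x*(-40*d^2 + 219*d + 28) - 42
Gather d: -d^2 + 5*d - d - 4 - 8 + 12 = -d^2 + 4*d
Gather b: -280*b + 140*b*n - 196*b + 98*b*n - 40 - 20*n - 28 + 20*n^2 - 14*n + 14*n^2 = b*(238*n - 476) + 34*n^2 - 34*n - 68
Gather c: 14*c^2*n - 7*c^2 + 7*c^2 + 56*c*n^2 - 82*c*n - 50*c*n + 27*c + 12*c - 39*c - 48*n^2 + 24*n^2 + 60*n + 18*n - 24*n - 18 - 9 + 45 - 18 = 14*c^2*n + c*(56*n^2 - 132*n) - 24*n^2 + 54*n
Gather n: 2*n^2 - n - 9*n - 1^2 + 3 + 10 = 2*n^2 - 10*n + 12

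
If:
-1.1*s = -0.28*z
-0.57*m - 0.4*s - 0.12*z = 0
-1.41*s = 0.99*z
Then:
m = 0.00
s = 0.00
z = 0.00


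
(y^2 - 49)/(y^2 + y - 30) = (y^2 - 49)/(y^2 + y - 30)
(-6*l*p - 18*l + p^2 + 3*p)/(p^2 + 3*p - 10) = (-6*l*p - 18*l + p^2 + 3*p)/(p^2 + 3*p - 10)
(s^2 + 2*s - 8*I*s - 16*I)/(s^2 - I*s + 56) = (s + 2)/(s + 7*I)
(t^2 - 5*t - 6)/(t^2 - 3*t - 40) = (-t^2 + 5*t + 6)/(-t^2 + 3*t + 40)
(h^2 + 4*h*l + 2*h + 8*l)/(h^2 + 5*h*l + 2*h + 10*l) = (h + 4*l)/(h + 5*l)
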